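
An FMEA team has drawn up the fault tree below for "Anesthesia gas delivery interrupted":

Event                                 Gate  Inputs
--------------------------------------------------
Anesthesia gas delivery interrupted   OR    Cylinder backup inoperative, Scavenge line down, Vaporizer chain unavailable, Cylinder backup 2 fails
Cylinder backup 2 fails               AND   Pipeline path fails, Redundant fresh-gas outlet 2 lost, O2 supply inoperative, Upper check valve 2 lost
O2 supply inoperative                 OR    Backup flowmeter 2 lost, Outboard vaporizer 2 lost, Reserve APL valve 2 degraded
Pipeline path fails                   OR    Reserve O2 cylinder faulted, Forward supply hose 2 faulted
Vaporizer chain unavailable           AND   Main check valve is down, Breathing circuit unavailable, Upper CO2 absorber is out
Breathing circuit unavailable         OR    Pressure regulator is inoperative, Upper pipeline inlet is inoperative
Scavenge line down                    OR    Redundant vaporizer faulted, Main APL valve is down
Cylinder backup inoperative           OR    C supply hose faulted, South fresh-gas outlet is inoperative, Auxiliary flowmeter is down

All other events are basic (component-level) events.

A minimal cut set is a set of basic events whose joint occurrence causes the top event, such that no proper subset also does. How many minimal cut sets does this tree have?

Cylinder backup inoperative [OR]: union of children's cut sets → 3 cut set(s).
Scavenge line down [OR]: union of children's cut sets → 2 cut set(s).
Breathing circuit unavailable [OR]: union of children's cut sets → 2 cut set(s).
Vaporizer chain unavailable [AND]: one cut set from each child combined → 1 × 2 × 1 = 2 cut set(s).
Pipeline path fails [OR]: union of children's cut sets → 2 cut set(s).
O2 supply inoperative [OR]: union of children's cut sets → 3 cut set(s).
Cylinder backup 2 fails [AND]: one cut set from each child combined → 2 × 1 × 3 × 1 = 6 cut set(s).
Anesthesia gas delivery interrupted [OR]: union of children's cut sets → 13 cut set(s).

13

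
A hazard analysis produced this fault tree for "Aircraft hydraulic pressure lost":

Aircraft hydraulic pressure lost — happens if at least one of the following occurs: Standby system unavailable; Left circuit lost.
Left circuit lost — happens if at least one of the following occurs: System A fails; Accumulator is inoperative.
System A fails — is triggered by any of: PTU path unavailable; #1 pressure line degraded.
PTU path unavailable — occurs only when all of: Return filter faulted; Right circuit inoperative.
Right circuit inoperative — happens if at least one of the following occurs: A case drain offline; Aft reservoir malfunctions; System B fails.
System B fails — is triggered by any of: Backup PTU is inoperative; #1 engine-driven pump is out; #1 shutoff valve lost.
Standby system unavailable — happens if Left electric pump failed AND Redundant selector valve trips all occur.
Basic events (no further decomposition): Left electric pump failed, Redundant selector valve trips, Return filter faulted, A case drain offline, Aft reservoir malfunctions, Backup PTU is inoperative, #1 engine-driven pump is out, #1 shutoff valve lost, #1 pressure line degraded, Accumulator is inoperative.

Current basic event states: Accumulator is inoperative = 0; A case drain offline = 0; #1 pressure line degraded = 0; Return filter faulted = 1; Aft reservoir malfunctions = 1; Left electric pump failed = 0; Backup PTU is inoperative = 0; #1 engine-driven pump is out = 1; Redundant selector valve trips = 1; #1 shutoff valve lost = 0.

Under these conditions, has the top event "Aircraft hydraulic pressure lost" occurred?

Standby system unavailable [AND]: Left electric pump failed=not, Redundant selector valve trips=occurs → not all inputs occur → does not occur.
System B fails [OR]: Backup PTU is inoperative=not, #1 engine-driven pump is out=occurs, #1 shutoff valve lost=not → at least one input occurs → occurs.
Right circuit inoperative [OR]: A case drain offline=not, Aft reservoir malfunctions=occurs, System B fails=occurs → at least one input occurs → occurs.
PTU path unavailable [AND]: Return filter faulted=occurs, Right circuit inoperative=occurs → all inputs occur → occurs.
System A fails [OR]: PTU path unavailable=occurs, #1 pressure line degraded=not → at least one input occurs → occurs.
Left circuit lost [OR]: System A fails=occurs, Accumulator is inoperative=not → at least one input occurs → occurs.
Aircraft hydraulic pressure lost [OR]: Standby system unavailable=not, Left circuit lost=occurs → at least one input occurs → occurs.

Yes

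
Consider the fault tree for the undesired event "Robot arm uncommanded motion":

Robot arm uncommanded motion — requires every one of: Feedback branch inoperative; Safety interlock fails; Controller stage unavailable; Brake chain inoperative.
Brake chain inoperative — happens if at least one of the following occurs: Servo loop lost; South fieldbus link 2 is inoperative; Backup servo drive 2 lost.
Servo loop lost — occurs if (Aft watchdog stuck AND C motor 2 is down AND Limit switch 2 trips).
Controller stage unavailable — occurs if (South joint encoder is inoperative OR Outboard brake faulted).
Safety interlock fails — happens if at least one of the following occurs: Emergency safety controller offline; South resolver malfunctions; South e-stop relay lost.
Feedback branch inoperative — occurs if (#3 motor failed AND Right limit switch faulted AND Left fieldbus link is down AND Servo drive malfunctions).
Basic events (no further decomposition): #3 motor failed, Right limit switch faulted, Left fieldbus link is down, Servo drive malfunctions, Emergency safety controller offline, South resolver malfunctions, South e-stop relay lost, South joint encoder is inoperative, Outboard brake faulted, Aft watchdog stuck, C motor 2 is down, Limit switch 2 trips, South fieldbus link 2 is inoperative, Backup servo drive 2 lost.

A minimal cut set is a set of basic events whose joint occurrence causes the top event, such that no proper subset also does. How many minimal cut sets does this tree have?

Feedback branch inoperative [AND]: one cut set from each child combined → 1 × 1 × 1 × 1 = 1 cut set(s).
Safety interlock fails [OR]: union of children's cut sets → 3 cut set(s).
Controller stage unavailable [OR]: union of children's cut sets → 2 cut set(s).
Servo loop lost [AND]: one cut set from each child combined → 1 × 1 × 1 = 1 cut set(s).
Brake chain inoperative [OR]: union of children's cut sets → 3 cut set(s).
Robot arm uncommanded motion [AND]: one cut set from each child combined → 1 × 3 × 2 × 3 = 18 cut set(s).

18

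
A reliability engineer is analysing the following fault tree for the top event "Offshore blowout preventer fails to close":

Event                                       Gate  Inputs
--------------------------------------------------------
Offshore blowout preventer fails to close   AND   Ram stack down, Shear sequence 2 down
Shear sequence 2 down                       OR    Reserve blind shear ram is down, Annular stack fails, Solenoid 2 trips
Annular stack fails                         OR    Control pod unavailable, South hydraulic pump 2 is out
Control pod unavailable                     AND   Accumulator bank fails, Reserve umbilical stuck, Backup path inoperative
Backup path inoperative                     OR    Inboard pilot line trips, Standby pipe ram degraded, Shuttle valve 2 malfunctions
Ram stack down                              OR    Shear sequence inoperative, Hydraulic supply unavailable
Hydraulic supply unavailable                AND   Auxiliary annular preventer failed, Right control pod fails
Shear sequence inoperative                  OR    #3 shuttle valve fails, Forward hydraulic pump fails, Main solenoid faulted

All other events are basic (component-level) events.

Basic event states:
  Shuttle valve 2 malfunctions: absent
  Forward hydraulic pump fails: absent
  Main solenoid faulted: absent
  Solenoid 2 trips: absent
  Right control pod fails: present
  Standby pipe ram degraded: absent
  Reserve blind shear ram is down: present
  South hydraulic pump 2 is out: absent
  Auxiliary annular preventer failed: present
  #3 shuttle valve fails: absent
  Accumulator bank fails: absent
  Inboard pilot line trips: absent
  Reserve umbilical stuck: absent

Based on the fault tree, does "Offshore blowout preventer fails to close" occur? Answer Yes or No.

Yes

Shear sequence inoperative [OR]: #3 shuttle valve fails=not, Forward hydraulic pump fails=not, Main solenoid faulted=not → no input occurs → does not occur.
Hydraulic supply unavailable [AND]: Auxiliary annular preventer failed=occurs, Right control pod fails=occurs → all inputs occur → occurs.
Ram stack down [OR]: Shear sequence inoperative=not, Hydraulic supply unavailable=occurs → at least one input occurs → occurs.
Backup path inoperative [OR]: Inboard pilot line trips=not, Standby pipe ram degraded=not, Shuttle valve 2 malfunctions=not → no input occurs → does not occur.
Control pod unavailable [AND]: Accumulator bank fails=not, Reserve umbilical stuck=not, Backup path inoperative=not → not all inputs occur → does not occur.
Annular stack fails [OR]: Control pod unavailable=not, South hydraulic pump 2 is out=not → no input occurs → does not occur.
Shear sequence 2 down [OR]: Reserve blind shear ram is down=occurs, Annular stack fails=not, Solenoid 2 trips=not → at least one input occurs → occurs.
Offshore blowout preventer fails to close [AND]: Ram stack down=occurs, Shear sequence 2 down=occurs → all inputs occur → occurs.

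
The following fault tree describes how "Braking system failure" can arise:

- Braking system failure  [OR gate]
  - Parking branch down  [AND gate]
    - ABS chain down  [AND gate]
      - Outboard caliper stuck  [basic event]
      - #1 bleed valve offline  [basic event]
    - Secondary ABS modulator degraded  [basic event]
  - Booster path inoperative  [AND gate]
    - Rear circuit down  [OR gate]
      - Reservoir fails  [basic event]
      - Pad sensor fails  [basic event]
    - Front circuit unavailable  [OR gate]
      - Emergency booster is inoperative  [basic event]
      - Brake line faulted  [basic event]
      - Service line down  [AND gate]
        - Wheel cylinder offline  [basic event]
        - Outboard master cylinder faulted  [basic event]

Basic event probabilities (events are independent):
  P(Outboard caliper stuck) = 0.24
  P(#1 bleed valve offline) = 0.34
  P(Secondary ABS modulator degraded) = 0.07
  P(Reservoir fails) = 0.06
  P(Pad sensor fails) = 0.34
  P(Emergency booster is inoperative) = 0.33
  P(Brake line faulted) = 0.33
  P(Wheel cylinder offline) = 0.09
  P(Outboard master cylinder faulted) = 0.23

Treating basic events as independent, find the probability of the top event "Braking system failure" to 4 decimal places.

0.2172

P(ABS chain down) [AND] = 0.24 × 0.34 = 0.081600
P(Parking branch down) [AND] = 0.081600 × 0.07 = 0.005712
P(Rear circuit down) [OR] = 1 − (1−0.06) × (1−0.34) = 0.379600
P(Service line down) [AND] = 0.09 × 0.23 = 0.020700
P(Front circuit unavailable) [OR] = 1 − (1−0.33) × (1−0.33) × (1−0.020700) = 0.560392
P(Booster path inoperative) [AND] = 0.379600 × 0.560392 = 0.212725
P(Braking system failure) [OR] = 1 − (1−0.005712) × (1−0.212725) = 0.217222
Rounded to 4 decimal places: P(Braking system failure) ≈ 0.2172.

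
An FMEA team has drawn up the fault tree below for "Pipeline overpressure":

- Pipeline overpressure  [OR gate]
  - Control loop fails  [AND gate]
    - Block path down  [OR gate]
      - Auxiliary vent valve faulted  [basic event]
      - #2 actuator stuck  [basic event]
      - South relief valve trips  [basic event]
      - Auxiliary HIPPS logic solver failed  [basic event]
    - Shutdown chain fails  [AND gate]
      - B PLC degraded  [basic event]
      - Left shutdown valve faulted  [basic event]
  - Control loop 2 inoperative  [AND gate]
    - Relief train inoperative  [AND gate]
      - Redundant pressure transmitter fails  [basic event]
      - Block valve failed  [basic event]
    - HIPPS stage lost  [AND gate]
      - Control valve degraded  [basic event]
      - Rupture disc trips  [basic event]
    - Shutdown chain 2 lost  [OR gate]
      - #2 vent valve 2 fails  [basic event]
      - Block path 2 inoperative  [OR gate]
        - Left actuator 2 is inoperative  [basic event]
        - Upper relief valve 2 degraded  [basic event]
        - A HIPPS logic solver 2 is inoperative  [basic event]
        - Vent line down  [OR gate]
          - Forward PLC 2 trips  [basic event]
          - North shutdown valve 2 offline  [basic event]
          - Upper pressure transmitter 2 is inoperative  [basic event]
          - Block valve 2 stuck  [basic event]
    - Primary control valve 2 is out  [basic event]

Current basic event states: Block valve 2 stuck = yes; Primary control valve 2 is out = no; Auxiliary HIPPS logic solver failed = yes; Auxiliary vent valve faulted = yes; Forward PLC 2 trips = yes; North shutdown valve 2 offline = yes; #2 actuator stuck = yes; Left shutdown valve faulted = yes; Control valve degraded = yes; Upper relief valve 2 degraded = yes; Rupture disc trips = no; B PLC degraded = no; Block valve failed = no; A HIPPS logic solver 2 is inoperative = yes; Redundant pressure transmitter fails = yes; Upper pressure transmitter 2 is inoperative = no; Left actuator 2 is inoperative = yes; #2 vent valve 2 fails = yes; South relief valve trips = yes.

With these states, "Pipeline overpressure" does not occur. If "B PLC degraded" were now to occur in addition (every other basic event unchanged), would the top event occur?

Yes

Counterfactual: set "B PLC degraded" to occurred.
Block path down [OR]: Auxiliary vent valve faulted=occurs, #2 actuator stuck=occurs, South relief valve trips=occurs, Auxiliary HIPPS logic solver failed=occurs → at least one input occurs → occurs.
Shutdown chain fails [AND]: B PLC degraded=occurs, Left shutdown valve faulted=occurs → all inputs occur → occurs.
Control loop fails [AND]: Block path down=occurs, Shutdown chain fails=occurs → all inputs occur → occurs.
Relief train inoperative [AND]: Redundant pressure transmitter fails=occurs, Block valve failed=not → not all inputs occur → does not occur.
HIPPS stage lost [AND]: Control valve degraded=occurs, Rupture disc trips=not → not all inputs occur → does not occur.
Vent line down [OR]: Forward PLC 2 trips=occurs, North shutdown valve 2 offline=occurs, Upper pressure transmitter 2 is inoperative=not, Block valve 2 stuck=occurs → at least one input occurs → occurs.
Block path 2 inoperative [OR]: Left actuator 2 is inoperative=occurs, Upper relief valve 2 degraded=occurs, A HIPPS logic solver 2 is inoperative=occurs, Vent line down=occurs → at least one input occurs → occurs.
Shutdown chain 2 lost [OR]: #2 vent valve 2 fails=occurs, Block path 2 inoperative=occurs → at least one input occurs → occurs.
Control loop 2 inoperative [AND]: Relief train inoperative=not, HIPPS stage lost=not, Shutdown chain 2 lost=occurs, Primary control valve 2 is out=not → not all inputs occur → does not occur.
Pipeline overpressure [OR]: Control loop fails=occurs, Control loop 2 inoperative=not → at least one input occurs → occurs.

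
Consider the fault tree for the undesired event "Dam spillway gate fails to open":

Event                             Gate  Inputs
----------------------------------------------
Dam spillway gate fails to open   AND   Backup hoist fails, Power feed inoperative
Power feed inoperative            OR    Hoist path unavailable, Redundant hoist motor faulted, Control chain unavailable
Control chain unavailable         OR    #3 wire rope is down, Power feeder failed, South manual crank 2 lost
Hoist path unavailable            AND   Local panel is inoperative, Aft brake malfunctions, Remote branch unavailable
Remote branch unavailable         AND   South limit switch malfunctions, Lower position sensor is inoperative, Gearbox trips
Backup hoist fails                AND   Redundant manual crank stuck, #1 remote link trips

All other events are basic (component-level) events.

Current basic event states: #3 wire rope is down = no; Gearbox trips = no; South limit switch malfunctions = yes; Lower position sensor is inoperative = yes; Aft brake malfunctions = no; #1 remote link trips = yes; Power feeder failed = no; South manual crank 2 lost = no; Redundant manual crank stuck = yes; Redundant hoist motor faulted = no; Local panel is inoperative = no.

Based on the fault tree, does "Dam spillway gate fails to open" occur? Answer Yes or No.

No

Backup hoist fails [AND]: Redundant manual crank stuck=occurs, #1 remote link trips=occurs → all inputs occur → occurs.
Remote branch unavailable [AND]: South limit switch malfunctions=occurs, Lower position sensor is inoperative=occurs, Gearbox trips=not → not all inputs occur → does not occur.
Hoist path unavailable [AND]: Local panel is inoperative=not, Aft brake malfunctions=not, Remote branch unavailable=not → not all inputs occur → does not occur.
Control chain unavailable [OR]: #3 wire rope is down=not, Power feeder failed=not, South manual crank 2 lost=not → no input occurs → does not occur.
Power feed inoperative [OR]: Hoist path unavailable=not, Redundant hoist motor faulted=not, Control chain unavailable=not → no input occurs → does not occur.
Dam spillway gate fails to open [AND]: Backup hoist fails=occurs, Power feed inoperative=not → not all inputs occur → does not occur.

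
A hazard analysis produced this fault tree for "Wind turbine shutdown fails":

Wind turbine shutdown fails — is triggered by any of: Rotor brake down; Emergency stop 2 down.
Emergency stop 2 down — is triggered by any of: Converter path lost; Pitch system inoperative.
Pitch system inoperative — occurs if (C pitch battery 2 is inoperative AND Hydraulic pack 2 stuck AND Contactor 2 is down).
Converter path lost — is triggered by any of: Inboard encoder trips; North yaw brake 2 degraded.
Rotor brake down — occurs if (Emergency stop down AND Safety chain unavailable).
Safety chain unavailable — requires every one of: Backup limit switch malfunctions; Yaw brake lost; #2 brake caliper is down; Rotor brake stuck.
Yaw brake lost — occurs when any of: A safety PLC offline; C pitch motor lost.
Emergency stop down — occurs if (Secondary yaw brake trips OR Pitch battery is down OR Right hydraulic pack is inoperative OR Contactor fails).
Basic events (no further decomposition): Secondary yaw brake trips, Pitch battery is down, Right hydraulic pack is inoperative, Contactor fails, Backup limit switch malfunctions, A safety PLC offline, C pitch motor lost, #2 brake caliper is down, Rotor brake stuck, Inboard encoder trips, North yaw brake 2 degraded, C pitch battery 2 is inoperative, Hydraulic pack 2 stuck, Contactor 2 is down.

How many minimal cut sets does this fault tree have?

Emergency stop down [OR]: union of children's cut sets → 4 cut set(s).
Yaw brake lost [OR]: union of children's cut sets → 2 cut set(s).
Safety chain unavailable [AND]: one cut set from each child combined → 1 × 2 × 1 × 1 = 2 cut set(s).
Rotor brake down [AND]: one cut set from each child combined → 4 × 2 = 8 cut set(s).
Converter path lost [OR]: union of children's cut sets → 2 cut set(s).
Pitch system inoperative [AND]: one cut set from each child combined → 1 × 1 × 1 = 1 cut set(s).
Emergency stop 2 down [OR]: union of children's cut sets → 3 cut set(s).
Wind turbine shutdown fails [OR]: union of children's cut sets → 11 cut set(s).

11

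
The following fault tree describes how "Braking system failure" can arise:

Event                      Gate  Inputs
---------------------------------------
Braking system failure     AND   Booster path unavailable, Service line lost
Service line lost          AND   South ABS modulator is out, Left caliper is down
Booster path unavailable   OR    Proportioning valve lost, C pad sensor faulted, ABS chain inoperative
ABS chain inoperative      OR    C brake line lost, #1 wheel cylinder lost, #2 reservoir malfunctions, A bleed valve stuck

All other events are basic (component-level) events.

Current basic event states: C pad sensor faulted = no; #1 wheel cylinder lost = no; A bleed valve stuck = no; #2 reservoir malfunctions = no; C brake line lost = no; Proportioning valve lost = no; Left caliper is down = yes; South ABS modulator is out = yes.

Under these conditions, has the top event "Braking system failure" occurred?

No

ABS chain inoperative [OR]: C brake line lost=not, #1 wheel cylinder lost=not, #2 reservoir malfunctions=not, A bleed valve stuck=not → no input occurs → does not occur.
Booster path unavailable [OR]: Proportioning valve lost=not, C pad sensor faulted=not, ABS chain inoperative=not → no input occurs → does not occur.
Service line lost [AND]: South ABS modulator is out=occurs, Left caliper is down=occurs → all inputs occur → occurs.
Braking system failure [AND]: Booster path unavailable=not, Service line lost=occurs → not all inputs occur → does not occur.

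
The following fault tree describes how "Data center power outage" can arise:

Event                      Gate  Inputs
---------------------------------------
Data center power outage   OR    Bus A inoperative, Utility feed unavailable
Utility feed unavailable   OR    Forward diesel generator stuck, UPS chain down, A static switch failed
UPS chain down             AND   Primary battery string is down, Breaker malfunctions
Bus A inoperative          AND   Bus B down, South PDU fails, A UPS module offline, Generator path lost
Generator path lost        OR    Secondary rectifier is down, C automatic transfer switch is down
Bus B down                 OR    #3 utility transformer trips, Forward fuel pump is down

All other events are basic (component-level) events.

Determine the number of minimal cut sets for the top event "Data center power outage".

7

Bus B down [OR]: union of children's cut sets → 2 cut set(s).
Generator path lost [OR]: union of children's cut sets → 2 cut set(s).
Bus A inoperative [AND]: one cut set from each child combined → 2 × 1 × 1 × 2 = 4 cut set(s).
UPS chain down [AND]: one cut set from each child combined → 1 × 1 = 1 cut set(s).
Utility feed unavailable [OR]: union of children's cut sets → 3 cut set(s).
Data center power outage [OR]: union of children's cut sets → 7 cut set(s).
Minimal cut sets: {#3 utility transformer trips, A UPS module offline, Secondary rectifier is down, South PDU fails}; {#3 utility transformer trips, A UPS module offline, C automatic transfer switch is down, South PDU fails}; {A UPS module offline, Forward fuel pump is down, Secondary rectifier is down, South PDU fails}; {A UPS module offline, C automatic transfer switch is down, Forward fuel pump is down, South PDU fails}; {Forward diesel generator stuck}; {Breaker malfunctions, Primary battery string is down}; {A static switch failed}.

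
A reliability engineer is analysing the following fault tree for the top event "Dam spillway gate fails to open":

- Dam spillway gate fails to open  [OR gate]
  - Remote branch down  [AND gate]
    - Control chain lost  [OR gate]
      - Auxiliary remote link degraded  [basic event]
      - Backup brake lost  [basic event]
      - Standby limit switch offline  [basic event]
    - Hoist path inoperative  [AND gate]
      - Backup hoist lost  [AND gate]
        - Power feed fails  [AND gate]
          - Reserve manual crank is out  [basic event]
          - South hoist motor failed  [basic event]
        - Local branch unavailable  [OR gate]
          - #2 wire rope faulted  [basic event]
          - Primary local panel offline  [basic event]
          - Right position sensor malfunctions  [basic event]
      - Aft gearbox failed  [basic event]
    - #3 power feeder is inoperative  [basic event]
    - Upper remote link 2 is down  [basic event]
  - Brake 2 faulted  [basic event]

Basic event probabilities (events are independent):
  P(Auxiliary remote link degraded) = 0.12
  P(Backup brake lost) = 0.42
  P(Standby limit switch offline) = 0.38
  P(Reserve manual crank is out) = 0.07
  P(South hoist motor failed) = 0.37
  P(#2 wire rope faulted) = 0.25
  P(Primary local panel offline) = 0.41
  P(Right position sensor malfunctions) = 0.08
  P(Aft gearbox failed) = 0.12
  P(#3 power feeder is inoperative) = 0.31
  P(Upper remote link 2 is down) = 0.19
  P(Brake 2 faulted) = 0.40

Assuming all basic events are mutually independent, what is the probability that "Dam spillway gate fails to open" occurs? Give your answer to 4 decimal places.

0.4000

P(Control chain lost) [OR] = 1 − (1−0.12) × (1−0.42) × (1−0.38) = 0.683552
P(Power feed fails) [AND] = 0.07 × 0.37 = 0.025900
P(Local branch unavailable) [OR] = 1 − (1−0.25) × (1−0.41) × (1−0.08) = 0.592900
P(Backup hoist lost) [AND] = 0.025900 × 0.592900 = 0.015356
P(Hoist path inoperative) [AND] = 0.015356 × 0.12 = 0.001843
P(Remote branch down) [AND] = 0.683552 × 0.001843 × 0.31 × 0.19 = 0.000074
P(Dam spillway gate fails to open) [OR] = 1 − (1−0.000074) × (1−0.40) = 0.400044
Rounded to 4 decimal places: P(Dam spillway gate fails to open) ≈ 0.4000.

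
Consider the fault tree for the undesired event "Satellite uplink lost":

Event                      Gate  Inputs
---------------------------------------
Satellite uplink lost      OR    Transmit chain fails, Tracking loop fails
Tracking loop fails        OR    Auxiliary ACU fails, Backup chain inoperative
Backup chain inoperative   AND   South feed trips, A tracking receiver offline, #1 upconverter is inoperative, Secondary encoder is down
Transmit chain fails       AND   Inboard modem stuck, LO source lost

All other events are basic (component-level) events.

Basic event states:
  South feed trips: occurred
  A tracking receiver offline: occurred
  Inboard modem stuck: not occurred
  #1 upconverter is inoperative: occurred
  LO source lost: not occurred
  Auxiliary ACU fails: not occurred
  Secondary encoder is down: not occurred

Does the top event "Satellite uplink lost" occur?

No

Transmit chain fails [AND]: Inboard modem stuck=not, LO source lost=not → not all inputs occur → does not occur.
Backup chain inoperative [AND]: South feed trips=occurs, A tracking receiver offline=occurs, #1 upconverter is inoperative=occurs, Secondary encoder is down=not → not all inputs occur → does not occur.
Tracking loop fails [OR]: Auxiliary ACU fails=not, Backup chain inoperative=not → no input occurs → does not occur.
Satellite uplink lost [OR]: Transmit chain fails=not, Tracking loop fails=not → no input occurs → does not occur.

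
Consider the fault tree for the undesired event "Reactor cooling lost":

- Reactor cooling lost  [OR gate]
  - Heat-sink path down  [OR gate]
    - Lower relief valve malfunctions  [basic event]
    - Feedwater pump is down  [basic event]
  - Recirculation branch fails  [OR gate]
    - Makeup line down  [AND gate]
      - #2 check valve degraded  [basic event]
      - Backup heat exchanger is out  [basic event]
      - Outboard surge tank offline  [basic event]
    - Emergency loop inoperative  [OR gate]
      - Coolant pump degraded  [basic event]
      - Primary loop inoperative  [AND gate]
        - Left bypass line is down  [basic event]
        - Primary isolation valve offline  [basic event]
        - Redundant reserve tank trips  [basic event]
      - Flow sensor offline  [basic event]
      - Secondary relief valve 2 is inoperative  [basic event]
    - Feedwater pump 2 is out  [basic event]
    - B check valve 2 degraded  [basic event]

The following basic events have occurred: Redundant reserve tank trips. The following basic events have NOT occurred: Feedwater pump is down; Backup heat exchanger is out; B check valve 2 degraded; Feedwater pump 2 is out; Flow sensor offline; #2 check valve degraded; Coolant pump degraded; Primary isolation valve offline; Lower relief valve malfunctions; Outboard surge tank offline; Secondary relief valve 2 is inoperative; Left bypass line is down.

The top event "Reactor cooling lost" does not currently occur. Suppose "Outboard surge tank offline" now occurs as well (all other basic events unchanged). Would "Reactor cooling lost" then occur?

No

Counterfactual: set "Outboard surge tank offline" to occurred.
Heat-sink path down [OR]: Lower relief valve malfunctions=not, Feedwater pump is down=not → no input occurs → does not occur.
Makeup line down [AND]: #2 check valve degraded=not, Backup heat exchanger is out=not, Outboard surge tank offline=occurs → not all inputs occur → does not occur.
Primary loop inoperative [AND]: Left bypass line is down=not, Primary isolation valve offline=not, Redundant reserve tank trips=occurs → not all inputs occur → does not occur.
Emergency loop inoperative [OR]: Coolant pump degraded=not, Primary loop inoperative=not, Flow sensor offline=not, Secondary relief valve 2 is inoperative=not → no input occurs → does not occur.
Recirculation branch fails [OR]: Makeup line down=not, Emergency loop inoperative=not, Feedwater pump 2 is out=not, B check valve 2 degraded=not → no input occurs → does not occur.
Reactor cooling lost [OR]: Heat-sink path down=not, Recirculation branch fails=not → no input occurs → does not occur.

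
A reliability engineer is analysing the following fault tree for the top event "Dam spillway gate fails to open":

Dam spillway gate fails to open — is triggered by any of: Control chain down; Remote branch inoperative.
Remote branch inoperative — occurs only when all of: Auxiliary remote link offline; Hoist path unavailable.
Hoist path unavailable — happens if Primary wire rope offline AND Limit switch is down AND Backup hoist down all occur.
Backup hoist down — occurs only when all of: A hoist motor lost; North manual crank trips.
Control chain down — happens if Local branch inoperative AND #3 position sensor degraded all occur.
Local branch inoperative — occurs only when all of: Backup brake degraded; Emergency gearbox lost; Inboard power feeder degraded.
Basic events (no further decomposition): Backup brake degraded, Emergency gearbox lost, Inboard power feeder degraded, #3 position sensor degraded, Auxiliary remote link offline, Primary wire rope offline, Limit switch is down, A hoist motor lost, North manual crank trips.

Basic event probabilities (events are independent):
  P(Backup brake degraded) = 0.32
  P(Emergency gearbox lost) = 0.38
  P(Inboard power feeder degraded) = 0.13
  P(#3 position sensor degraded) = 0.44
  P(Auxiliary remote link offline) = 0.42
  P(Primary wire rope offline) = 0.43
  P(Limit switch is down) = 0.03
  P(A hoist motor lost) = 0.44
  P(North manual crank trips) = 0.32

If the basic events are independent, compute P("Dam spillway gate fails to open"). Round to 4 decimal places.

0.0077

P(Local branch inoperative) [AND] = 0.32 × 0.38 × 0.13 = 0.015808
P(Control chain down) [AND] = 0.015808 × 0.44 = 0.006956
P(Backup hoist down) [AND] = 0.44 × 0.32 = 0.140800
P(Hoist path unavailable) [AND] = 0.43 × 0.03 × 0.140800 = 0.001816
P(Remote branch inoperative) [AND] = 0.42 × 0.001816 = 0.000763
P(Dam spillway gate fails to open) [OR] = 1 − (1−0.006956) × (1−0.000763) = 0.007714
Rounded to 4 decimal places: P(Dam spillway gate fails to open) ≈ 0.0077.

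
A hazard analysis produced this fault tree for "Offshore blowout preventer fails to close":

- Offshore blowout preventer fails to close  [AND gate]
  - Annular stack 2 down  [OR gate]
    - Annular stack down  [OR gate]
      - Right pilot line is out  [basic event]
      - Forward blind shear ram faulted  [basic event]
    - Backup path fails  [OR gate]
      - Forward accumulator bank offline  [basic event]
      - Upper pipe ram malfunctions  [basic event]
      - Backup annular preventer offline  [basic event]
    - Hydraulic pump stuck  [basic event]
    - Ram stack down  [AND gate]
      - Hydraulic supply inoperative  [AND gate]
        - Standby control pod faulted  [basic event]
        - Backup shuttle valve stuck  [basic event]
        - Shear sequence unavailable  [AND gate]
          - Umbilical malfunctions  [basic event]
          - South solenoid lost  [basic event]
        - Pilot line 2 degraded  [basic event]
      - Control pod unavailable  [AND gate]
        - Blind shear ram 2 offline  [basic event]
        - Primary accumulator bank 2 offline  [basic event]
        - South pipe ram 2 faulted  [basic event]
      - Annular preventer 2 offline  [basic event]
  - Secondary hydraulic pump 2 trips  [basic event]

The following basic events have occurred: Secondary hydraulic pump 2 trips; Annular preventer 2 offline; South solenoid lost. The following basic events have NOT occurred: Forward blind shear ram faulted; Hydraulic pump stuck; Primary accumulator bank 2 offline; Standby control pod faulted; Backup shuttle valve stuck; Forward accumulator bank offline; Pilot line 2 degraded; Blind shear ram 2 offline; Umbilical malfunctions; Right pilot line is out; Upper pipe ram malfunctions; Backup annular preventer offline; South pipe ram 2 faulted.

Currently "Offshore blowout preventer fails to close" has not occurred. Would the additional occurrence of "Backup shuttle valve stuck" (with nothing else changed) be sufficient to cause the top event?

No

Counterfactual: set "Backup shuttle valve stuck" to occurred.
Annular stack down [OR]: Right pilot line is out=not, Forward blind shear ram faulted=not → no input occurs → does not occur.
Backup path fails [OR]: Forward accumulator bank offline=not, Upper pipe ram malfunctions=not, Backup annular preventer offline=not → no input occurs → does not occur.
Shear sequence unavailable [AND]: Umbilical malfunctions=not, South solenoid lost=occurs → not all inputs occur → does not occur.
Hydraulic supply inoperative [AND]: Standby control pod faulted=not, Backup shuttle valve stuck=occurs, Shear sequence unavailable=not, Pilot line 2 degraded=not → not all inputs occur → does not occur.
Control pod unavailable [AND]: Blind shear ram 2 offline=not, Primary accumulator bank 2 offline=not, South pipe ram 2 faulted=not → not all inputs occur → does not occur.
Ram stack down [AND]: Hydraulic supply inoperative=not, Control pod unavailable=not, Annular preventer 2 offline=occurs → not all inputs occur → does not occur.
Annular stack 2 down [OR]: Annular stack down=not, Backup path fails=not, Hydraulic pump stuck=not, Ram stack down=not → no input occurs → does not occur.
Offshore blowout preventer fails to close [AND]: Annular stack 2 down=not, Secondary hydraulic pump 2 trips=occurs → not all inputs occur → does not occur.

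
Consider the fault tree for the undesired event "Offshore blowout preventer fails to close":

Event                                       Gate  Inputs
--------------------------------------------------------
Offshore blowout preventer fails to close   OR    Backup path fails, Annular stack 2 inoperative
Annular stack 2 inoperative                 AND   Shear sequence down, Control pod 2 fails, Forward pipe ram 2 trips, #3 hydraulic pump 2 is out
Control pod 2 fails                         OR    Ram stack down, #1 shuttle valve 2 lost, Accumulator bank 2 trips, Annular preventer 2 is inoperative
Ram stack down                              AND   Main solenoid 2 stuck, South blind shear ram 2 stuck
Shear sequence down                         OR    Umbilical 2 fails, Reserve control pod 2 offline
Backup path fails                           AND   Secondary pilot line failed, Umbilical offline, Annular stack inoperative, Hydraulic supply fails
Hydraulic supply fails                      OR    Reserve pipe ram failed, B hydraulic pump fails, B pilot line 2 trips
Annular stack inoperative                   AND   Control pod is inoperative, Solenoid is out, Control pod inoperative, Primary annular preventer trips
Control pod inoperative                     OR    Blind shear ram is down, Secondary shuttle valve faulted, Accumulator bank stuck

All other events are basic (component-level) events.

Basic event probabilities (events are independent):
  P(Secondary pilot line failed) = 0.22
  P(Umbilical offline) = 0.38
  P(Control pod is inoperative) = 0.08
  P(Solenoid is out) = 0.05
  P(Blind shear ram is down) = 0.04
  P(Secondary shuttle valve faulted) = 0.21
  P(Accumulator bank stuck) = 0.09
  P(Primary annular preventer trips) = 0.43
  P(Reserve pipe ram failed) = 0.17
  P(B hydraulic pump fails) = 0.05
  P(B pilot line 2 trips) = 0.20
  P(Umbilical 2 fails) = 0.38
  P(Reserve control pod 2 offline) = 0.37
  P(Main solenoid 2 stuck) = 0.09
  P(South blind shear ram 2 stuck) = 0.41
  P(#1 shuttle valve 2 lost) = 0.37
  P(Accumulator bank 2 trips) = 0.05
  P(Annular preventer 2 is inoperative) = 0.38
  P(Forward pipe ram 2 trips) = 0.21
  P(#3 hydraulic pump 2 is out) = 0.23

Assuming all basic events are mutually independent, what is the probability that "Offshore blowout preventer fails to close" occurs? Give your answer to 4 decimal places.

P(Control pod inoperative) [OR] = 1 − (1−0.04) × (1−0.21) × (1−0.09) = 0.309856
P(Annular stack inoperative) [AND] = 0.08 × 0.05 × 0.309856 × 0.43 = 0.000533
P(Hydraulic supply fails) [OR] = 1 − (1−0.17) × (1−0.05) × (1−0.20) = 0.369200
P(Backup path fails) [AND] = 0.22 × 0.38 × 0.000533 × 0.369200 = 0.000016
P(Shear sequence down) [OR] = 1 − (1−0.38) × (1−0.37) = 0.609400
P(Ram stack down) [AND] = 0.09 × 0.41 = 0.036900
P(Control pod 2 fails) [OR] = 1 − (1−0.036900) × (1−0.37) × (1−0.05) × (1−0.38) = 0.642622
P(Annular stack 2 inoperative) [AND] = 0.609400 × 0.642622 × 0.21 × 0.23 = 0.018915
P(Offshore blowout preventer fails to close) [OR] = 1 − (1−0.000016) × (1−0.018915) = 0.018931
Rounded to 4 decimal places: P(Offshore blowout preventer fails to close) ≈ 0.0189.

0.0189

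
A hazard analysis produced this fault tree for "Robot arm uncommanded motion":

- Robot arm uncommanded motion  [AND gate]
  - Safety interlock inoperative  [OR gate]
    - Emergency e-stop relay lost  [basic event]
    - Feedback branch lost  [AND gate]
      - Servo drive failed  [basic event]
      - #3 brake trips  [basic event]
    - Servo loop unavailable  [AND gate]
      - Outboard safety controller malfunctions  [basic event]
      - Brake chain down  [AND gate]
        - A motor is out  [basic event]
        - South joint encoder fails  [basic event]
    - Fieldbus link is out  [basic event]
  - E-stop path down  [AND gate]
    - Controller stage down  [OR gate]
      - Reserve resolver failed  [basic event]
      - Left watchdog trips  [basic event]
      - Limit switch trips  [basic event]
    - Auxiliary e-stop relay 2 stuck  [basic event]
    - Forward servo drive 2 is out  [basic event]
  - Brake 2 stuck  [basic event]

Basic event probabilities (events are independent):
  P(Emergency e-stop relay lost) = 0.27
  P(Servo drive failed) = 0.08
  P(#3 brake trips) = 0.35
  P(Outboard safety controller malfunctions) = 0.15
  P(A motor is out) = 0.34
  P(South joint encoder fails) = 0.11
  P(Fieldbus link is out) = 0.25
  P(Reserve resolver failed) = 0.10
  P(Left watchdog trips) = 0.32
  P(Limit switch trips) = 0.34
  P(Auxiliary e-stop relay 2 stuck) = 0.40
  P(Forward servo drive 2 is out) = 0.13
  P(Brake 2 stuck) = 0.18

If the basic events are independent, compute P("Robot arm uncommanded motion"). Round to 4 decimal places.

P(Feedback branch lost) [AND] = 0.08 × 0.35 = 0.028000
P(Brake chain down) [AND] = 0.34 × 0.11 = 0.037400
P(Servo loop unavailable) [AND] = 0.15 × 0.037400 = 0.005610
P(Safety interlock inoperative) [OR] = 1 − (1−0.27) × (1−0.028000) × (1−0.005610) × (1−0.25) = 0.470815
P(Controller stage down) [OR] = 1 − (1−0.10) × (1−0.32) × (1−0.34) = 0.596080
P(E-stop path down) [AND] = 0.596080 × 0.40 × 0.13 = 0.030996
P(Robot arm uncommanded motion) [AND] = 0.470815 × 0.030996 × 0.18 = 0.002627
Rounded to 4 decimal places: P(Robot arm uncommanded motion) ≈ 0.0026.

0.0026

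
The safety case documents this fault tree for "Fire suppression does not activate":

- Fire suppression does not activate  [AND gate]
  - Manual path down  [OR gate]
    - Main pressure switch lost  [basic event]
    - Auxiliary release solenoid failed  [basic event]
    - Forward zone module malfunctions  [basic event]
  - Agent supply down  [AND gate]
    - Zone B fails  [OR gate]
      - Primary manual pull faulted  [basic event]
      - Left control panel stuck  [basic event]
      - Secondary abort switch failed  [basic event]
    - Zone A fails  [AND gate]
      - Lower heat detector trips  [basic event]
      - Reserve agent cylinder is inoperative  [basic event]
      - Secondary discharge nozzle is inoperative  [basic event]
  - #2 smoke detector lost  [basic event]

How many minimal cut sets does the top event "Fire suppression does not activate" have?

Manual path down [OR]: union of children's cut sets → 3 cut set(s).
Zone B fails [OR]: union of children's cut sets → 3 cut set(s).
Zone A fails [AND]: one cut set from each child combined → 1 × 1 × 1 = 1 cut set(s).
Agent supply down [AND]: one cut set from each child combined → 3 × 1 = 3 cut set(s).
Fire suppression does not activate [AND]: one cut set from each child combined → 3 × 3 × 1 = 9 cut set(s).
Minimal cut sets: {#2 smoke detector lost, Lower heat detector trips, Main pressure switch lost, Primary manual pull faulted, Reserve agent cylinder is inoperative, Secondary discharge nozzle is inoperative}; {#2 smoke detector lost, Left control panel stuck, Lower heat detector trips, Main pressure switch lost, Reserve agent cylinder is inoperative, Secondary discharge nozzle is inoperative}; {#2 smoke detector lost, Lower heat detector trips, Main pressure switch lost, Reserve agent cylinder is inoperative, Secondary abort switch failed, Secondary discharge nozzle is inoperative}; {#2 smoke detector lost, Auxiliary release solenoid failed, Lower heat detector trips, Primary manual pull faulted, Reserve agent cylinder is inoperative, Secondary discharge nozzle is inoperative}; {#2 smoke detector lost, Auxiliary release solenoid failed, Left control panel stuck, Lower heat detector trips, Reserve agent cylinder is inoperative, Secondary discharge nozzle is inoperative}; {#2 smoke detector lost, Auxiliary release solenoid failed, Lower heat detector trips, Reserve agent cylinder is inoperative, Secondary abort switch failed, Secondary discharge nozzle is inoperative}; {#2 smoke detector lost, Forward zone module malfunctions, Lower heat detector trips, Primary manual pull faulted, Reserve agent cylinder is inoperative, Secondary discharge nozzle is inoperative}; {#2 smoke detector lost, Forward zone module malfunctions, Left control panel stuck, Lower heat detector trips, Reserve agent cylinder is inoperative, Secondary discharge nozzle is inoperative}; {#2 smoke detector lost, Forward zone module malfunctions, Lower heat detector trips, Reserve agent cylinder is inoperative, Secondary abort switch failed, Secondary discharge nozzle is inoperative}.

9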